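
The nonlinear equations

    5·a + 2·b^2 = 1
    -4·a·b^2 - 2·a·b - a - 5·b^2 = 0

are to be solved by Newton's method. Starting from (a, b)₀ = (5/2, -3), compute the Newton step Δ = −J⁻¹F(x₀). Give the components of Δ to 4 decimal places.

At (5/2, -3): F = (29.5000, -122.5000).
Jacobian J = [[5, 4·b], [-4·b^2 - 2·b - 1, -8·a·b - 2·a - 10·b]].
At the point, J = [[5.0000, -12.0000], [-31.0000, 85.0000]] (det J = 53.0000).
Solving J·Δ = −F gives Δ = (-19.5755, -5.6981).

(-19.5755, -5.6981)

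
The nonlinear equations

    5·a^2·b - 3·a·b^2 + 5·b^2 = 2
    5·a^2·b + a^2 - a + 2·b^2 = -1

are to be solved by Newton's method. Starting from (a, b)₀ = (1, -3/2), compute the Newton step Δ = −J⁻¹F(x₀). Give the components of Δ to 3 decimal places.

(-0.387, 3.419)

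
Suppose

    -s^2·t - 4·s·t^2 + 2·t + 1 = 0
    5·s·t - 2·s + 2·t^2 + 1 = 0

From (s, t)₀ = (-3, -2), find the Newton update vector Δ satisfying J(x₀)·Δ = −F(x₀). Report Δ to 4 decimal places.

At (-3, -2): F = (63.0000, 45.0000).
Jacobian J = [[-2·s·t - 4·t^2, -s^2 - 8·s·t + 2], [5·t - 2, 5·s + 4·t]].
At the point, J = [[-28.0000, -55.0000], [-12.0000, -23.0000]] (det J = -16.0000).
Solving J·Δ = −F gives Δ = (64.1250, -31.5000).

(64.1250, -31.5000)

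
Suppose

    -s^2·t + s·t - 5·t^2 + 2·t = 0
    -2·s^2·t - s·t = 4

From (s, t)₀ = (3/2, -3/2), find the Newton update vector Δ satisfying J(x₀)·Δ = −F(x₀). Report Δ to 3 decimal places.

At (3/2, -3/2): F = (-13.125, 5.000).
Jacobian J = [[-2·s·t + t, -s^2 + s - 10·t + 2], [-4·s·t - t, -2·s^2 - s]].
At the point, J = [[3.000, 16.250], [10.500, -6.000]] (det J = -188.625).
Solving J·Δ = −F gives Δ = (-0.013, 0.810).

(-0.013, 0.810)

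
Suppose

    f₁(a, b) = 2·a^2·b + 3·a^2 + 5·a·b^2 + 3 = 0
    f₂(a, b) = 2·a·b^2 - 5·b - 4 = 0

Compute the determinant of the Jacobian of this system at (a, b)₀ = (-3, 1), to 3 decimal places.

J = [[4·a·b + 6·a + 5·b^2, 2·a^2 + 10·a·b], [2·b^2, 4·a·b - 5]].
At the point, J = [[-25.000, -12.000], [2.000, -17.000]].
det J = 449.000.

449.000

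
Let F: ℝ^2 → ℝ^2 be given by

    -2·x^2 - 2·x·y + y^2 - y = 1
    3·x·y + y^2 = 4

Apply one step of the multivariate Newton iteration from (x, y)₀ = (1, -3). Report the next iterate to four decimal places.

(0.0690, -1.5402)

At (1, -3): F = (15.0000, -4.0000).
Jacobian J = [[-4·x - 2·y, -2·x + 2·y - 1], [3·y, 3·x + 2·y]].
At the point, J = [[2.0000, -9.0000], [-9.0000, -3.0000]] (det J = -87.0000).
Solving J·Δ = −F gives Δ = (-0.9310, 1.4598).
Then the next iterate is (x, y)₁ = (0.0690, -1.5402).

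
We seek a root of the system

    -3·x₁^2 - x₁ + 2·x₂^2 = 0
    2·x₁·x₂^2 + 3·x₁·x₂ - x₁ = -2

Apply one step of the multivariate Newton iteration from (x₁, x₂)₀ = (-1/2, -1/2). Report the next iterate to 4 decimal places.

(0.6750, 0.8000)

At (-1/2, -1/2): F = (0.2500, 3.0000).
Jacobian J = [[-6·x₁ - 1, 4·x₂], [2·x₂^2 + 3·x₂ - 1, 4·x₁·x₂ + 3·x₁]].
At the point, J = [[2.0000, -2.0000], [-2.0000, -0.5000]] (det J = -5.0000).
Solving J·Δ = −F gives Δ = (1.1750, 1.3000).
Then the next iterate is (x₁, x₂)₁ = (0.6750, 0.8000).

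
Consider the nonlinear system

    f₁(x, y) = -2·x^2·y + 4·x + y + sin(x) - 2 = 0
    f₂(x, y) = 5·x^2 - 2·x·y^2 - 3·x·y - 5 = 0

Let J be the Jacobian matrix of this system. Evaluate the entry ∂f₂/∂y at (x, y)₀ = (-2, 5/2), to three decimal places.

∂f₂/∂y = -4·x·y - 3·x.
At (-2, 5/2) this is 26.000.

26.000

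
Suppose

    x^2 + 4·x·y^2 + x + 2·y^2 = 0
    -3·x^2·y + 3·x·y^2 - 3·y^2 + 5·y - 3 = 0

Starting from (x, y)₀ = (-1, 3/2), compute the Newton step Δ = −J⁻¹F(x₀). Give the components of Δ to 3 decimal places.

(-0.269, -1.108)

At (-1, 3/2): F = (-4.500, -13.500).
Jacobian J = [[2·x + 4·y^2 + 1, 8·x·y + 4·y], [-6·x·y + 3·y^2, -3·x^2 + 6·x·y - 6·y + 5]].
At the point, J = [[8.000, -6.000], [15.750, -16.000]] (det J = -33.500).
Solving J·Δ = −F gives Δ = (-0.269, -1.108).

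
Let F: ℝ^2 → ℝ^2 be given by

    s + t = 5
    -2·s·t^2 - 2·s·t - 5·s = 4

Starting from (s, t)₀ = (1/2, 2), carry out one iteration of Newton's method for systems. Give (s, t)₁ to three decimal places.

(-1.583, 6.583)

At (1/2, 2): F = (-2.500, -12.500).
Jacobian J = [[1, 1], [-2·t^2 - 2·t - 5, -4·s·t - 2·s]].
At the point, J = [[1.000, 1.000], [-17.000, -5.000]] (det J = 12.000).
Solving J·Δ = −F gives Δ = (-2.083, 4.583).
Then the next iterate is (s, t)₁ = (-1.583, 6.583).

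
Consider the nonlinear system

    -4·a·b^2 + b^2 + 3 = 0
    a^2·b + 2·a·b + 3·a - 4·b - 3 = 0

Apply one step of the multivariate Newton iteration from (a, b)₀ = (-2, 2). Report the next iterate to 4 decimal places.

At (-2, 2): F = (39.0000, -17.0000).
Jacobian J = [[-4·b^2, -8·a·b + 2·b], [2·a·b + 2·b + 3, a^2 + 2·a - 4]].
At the point, J = [[-16.0000, 36.0000], [-1.0000, -4.0000]] (det J = 100.0000).
Solving J·Δ = −F gives Δ = (-4.5600, -3.1100).
Then the next iterate is (a, b)₁ = (-6.5600, -1.1100).

(-6.5600, -1.1100)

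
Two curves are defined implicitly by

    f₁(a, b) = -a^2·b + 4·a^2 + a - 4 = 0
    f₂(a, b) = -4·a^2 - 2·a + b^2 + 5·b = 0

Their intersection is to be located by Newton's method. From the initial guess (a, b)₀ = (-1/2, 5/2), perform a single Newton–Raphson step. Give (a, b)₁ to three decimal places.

At (-1/2, 5/2): F = (-4.125, 18.750).
Jacobian J = [[-2·a·b + 8·a + 1, -a^2], [-8·a - 2, 2·b + 5]].
At the point, J = [[-0.500, -0.250], [2.000, 10.000]] (det J = -4.500).
Solving J·Δ = −F gives Δ = (-8.125, -0.250).
Then the next iterate is (a, b)₁ = (-8.625, 2.250).

(-8.625, 2.250)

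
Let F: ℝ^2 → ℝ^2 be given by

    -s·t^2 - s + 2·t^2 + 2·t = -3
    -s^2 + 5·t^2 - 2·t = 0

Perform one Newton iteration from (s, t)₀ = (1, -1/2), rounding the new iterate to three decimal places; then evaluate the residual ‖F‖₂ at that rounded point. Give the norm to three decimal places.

0.832

At (1, -1/2): F = (1.250, 1.250).
Jacobian J = [[-t^2 - 1, -2·s·t + 4·t + 2], [-2·s, 10·t - 2]].
At the point, J = [[-1.250, 1.000], [-2.000, -7.000]] (det J = 10.750).
Solving J·Δ = −F gives Δ = (0.930, -0.087).
Then the next iterate is (s, t)₁ = (1.930, -0.587).
Re-evaluating at (1.930, -0.587): F = (-0.07988, -0.82806), so ‖F‖₂ = 0.832.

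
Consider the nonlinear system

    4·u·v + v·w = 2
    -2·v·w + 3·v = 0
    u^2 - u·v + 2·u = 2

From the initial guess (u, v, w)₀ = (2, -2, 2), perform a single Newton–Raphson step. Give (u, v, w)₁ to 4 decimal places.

At (2, -2, 2): F = (-22.0000, 2.0000, 10.0000).
Jacobian J = [[4·v, 4·u + w, v], [0, -2·w + 3, -2·v], [2·u - v + 2, -u, 0]].
At the point, J = [[-8.0000, 10.0000, -2.0000], [0.0000, -1.0000, 4.0000], [8.0000, -2.0000, 0.0000]] (det J = 240.0000).
Solving J·Δ = −F gives Δ = (-0.8833, 1.4667, -0.1333).
Then the next iterate is (u, v, w)₁ = (1.1167, -0.5333, 1.8667).

(1.1167, -0.5333, 1.8667)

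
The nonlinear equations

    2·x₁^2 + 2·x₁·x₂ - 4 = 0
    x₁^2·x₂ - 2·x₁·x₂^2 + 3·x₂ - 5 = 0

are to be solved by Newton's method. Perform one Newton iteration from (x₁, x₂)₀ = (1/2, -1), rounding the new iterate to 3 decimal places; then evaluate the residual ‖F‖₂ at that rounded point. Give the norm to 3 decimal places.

92.810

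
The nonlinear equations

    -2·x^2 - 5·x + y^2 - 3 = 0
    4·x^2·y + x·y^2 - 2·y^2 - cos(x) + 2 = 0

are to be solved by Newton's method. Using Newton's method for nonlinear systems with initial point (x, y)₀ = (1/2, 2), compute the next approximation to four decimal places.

(1.9419, 5.0234)

At (1/2, 2): F = (-2.0000, -2.877583).
Jacobian J = [[-4·x - 5, 2·y], [8·x·y + y^2 + sin(x), 4·x^2 + 2·x·y - 4·y]].
At the point, J = [[-7.0000, 4.0000], [12.479426, -5.0000]] (det J = -14.917702).
Solving J·Δ = −F gives Δ = (1.4419, 3.0234).
Then the next iterate is (x, y)₁ = (1.9419, 5.0234).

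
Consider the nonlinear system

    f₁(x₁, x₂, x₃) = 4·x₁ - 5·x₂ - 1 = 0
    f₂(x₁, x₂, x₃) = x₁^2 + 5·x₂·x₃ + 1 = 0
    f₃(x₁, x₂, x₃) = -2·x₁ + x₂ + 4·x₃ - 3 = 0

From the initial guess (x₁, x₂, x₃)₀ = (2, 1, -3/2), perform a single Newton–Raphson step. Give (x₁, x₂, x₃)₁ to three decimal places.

At (2, 1, -3/2): F = (2.000, -2.500, -12.000).
Jacobian J = [[4, -5, 0], [2·x₁, 5·x₃, 5·x₂], [-2, 1, 4]].
At the point, J = [[4.000, -5.000, 0.000], [4.000, -7.500, 5.000], [-2.000, 1.000, 4.000]] (det J = -10.000).
Solving J·Δ = −F gives Δ = (18.000, 14.800, 8.300).
Then the next iterate is (x₁, x₂, x₃)₁ = (20.000, 15.800, 6.800).

(20.000, 15.800, 6.800)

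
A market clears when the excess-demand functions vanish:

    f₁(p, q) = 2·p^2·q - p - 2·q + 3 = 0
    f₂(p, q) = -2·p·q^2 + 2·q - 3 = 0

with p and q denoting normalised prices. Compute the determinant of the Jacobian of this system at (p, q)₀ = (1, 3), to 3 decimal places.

-110.000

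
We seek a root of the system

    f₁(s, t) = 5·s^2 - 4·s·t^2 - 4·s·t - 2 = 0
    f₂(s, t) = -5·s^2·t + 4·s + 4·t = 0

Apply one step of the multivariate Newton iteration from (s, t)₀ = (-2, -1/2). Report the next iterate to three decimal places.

(-1.158, -0.816)

At (-2, -1/2): F = (16.000, 0.000).
Jacobian J = [[10·s - 4·t^2 - 4·t, -8·s·t - 4·s], [-10·s·t + 4, -5·s^2 + 4]].
At the point, J = [[-19.000, 0.000], [-6.000, -16.000]] (det J = 304.000).
Solving J·Δ = −F gives Δ = (0.842, -0.316).
Then the next iterate is (s, t)₁ = (-1.158, -0.816).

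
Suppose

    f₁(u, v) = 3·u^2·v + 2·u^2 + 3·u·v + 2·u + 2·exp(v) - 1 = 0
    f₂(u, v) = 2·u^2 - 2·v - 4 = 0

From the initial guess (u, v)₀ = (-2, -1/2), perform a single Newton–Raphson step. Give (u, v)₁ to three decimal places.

(-1.366, -0.536)

At (-2, -1/2): F = (1.21306, 5.000).
Jacobian J = [[6·u·v + 4·u + 3·v + 2, 3·u^2 + 3·u + 2·exp(v)], [4·u, -2]].
At the point, J = [[-1.500, 7.21306], [-8.000, -2.000]] (det J = 60.70449).
Solving J·Δ = −F gives Δ = (0.634, -0.036).
Then the next iterate is (u, v)₁ = (-1.366, -0.536).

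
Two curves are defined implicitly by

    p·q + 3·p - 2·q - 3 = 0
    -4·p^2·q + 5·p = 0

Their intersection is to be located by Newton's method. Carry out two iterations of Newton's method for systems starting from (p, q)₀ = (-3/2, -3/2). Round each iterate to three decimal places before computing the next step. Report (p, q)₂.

(-0.681, -1.879)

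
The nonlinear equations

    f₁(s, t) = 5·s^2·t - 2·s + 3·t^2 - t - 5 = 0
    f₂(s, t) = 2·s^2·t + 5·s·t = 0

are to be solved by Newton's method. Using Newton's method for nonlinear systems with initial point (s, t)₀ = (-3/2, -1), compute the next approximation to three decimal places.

At (-3/2, -1): F = (-9.250, 3.000).
Jacobian J = [[10·s·t - 2, 5·s^2 + 6·t - 1], [4·s·t + 5·t, 2·s^2 + 5·s]].
At the point, J = [[13.000, 4.250], [1.000, -3.000]] (det J = -43.250).
Solving J·Δ = −F gives Δ = (0.347, 1.116).
Then the next iterate is (s, t)₁ = (-1.153, 0.116).

(-1.153, 0.116)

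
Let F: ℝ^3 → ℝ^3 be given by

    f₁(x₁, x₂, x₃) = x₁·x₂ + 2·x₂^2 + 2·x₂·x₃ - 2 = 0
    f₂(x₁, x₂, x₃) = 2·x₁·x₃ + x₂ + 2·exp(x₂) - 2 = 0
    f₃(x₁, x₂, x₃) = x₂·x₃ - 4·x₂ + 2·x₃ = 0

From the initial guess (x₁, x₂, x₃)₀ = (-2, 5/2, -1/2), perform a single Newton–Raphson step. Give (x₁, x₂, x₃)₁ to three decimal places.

(-4.495, 1.635, 1.358)

At (-2, 5/2, -1/2): F = (3.000, 26.86499, -12.250).
Jacobian J = [[x₂, x₁ + 4·x₂ + 2·x₃, 2·x₂], [2·x₃, 2·exp(x₂) + 1, 2·x₁], [0, x₃ - 4, x₂ + 2]].
At the point, J = [[2.500, 7.000, 5.000], [-1.000, 25.36499, -4.000], [0.000, -4.500, 4.500]] (det J = 294.35611).
Solving J·Δ = −F gives Δ = (-2.495, -0.865, 1.858).
Then the next iterate is (x₁, x₂, x₃)₁ = (-4.495, 1.635, 1.358).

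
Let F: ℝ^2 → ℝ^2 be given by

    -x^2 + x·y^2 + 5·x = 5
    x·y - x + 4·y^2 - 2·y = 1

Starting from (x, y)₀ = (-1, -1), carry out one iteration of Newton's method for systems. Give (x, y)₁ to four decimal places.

At (-1, -1): F = (-12.0000, 7.0000).
Jacobian J = [[-2·x + y^2 + 5, 2·x·y], [y - 1, x + 8·y - 2]].
At the point, J = [[8.0000, 2.0000], [-2.0000, -11.0000]] (det J = -84.0000).
Solving J·Δ = −F gives Δ = (1.4048, 0.3810).
Then the next iterate is (x, y)₁ = (0.4048, -0.6190).

(0.4048, -0.6190)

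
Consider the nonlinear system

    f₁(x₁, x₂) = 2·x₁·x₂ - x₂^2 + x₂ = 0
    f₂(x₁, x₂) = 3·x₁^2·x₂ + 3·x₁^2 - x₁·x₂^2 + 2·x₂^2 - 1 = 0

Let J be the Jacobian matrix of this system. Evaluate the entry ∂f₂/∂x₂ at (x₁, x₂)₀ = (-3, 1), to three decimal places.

37.000

∂f₂/∂x₂ = 3·x₁^2 - 2·x₁·x₂ + 4·x₂.
At (-3, 1) this is 37.000.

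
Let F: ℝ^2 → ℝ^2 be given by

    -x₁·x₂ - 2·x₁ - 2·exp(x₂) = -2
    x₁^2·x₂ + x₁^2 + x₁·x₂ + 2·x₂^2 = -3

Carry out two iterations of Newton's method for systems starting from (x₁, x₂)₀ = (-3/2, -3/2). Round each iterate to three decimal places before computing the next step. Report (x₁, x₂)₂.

At (-3/2, -3/2): F = (2.30374, 8.625).
Jacobian J = [[-x₂ - 2, -x₁ - 2·exp(x₂)], [2·x₁·x₂ + 2·x₁ + x₂, x₁^2 + x₁ + 4·x₂]].
At the point, J = [[-0.500, 1.05374], [0.000, -5.250]] (det J = 2.625).
Solving J·Δ = −F gives Δ = (8.070, 1.643).
Then the next iterate is (x₁, x₂)₁ = (6.570, 0.143).
Round to (6.570, 0.143) and repeat: F = (-14.38697, 53.31789), J = [[-2.143, -8.87746], [15.16202, 50.30690]].
Δ = (9.347, -3.877), so (x₁, x₂)₂ = (15.917, -3.734).

(15.917, -3.734)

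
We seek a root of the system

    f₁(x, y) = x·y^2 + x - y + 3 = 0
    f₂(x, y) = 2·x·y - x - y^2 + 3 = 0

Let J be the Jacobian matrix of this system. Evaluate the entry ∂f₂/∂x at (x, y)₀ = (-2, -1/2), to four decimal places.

∂f₂/∂x = 2·y - 1.
At (-2, -1/2) this is -2.0000.

-2.0000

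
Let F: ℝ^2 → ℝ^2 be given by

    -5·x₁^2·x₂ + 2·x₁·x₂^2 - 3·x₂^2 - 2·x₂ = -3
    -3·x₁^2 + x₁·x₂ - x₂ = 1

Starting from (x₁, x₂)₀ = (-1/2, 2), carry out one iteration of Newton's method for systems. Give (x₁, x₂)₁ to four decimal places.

At (-1/2, 2): F = (-19.5000, -4.7500).
Jacobian J = [[-10·x₁·x₂ + 2·x₂^2, -5·x₁^2 + 4·x₁·x₂ - 6·x₂ - 2], [-6·x₁ + x₂, x₁ - 1]].
At the point, J = [[18.0000, -19.2500], [5.0000, -1.5000]] (det J = 69.2500).
Solving J·Δ = −F gives Δ = (0.8980, -0.1733).
Then the next iterate is (x₁, x₂)₁ = (0.3980, 1.8267).

(0.3980, 1.8267)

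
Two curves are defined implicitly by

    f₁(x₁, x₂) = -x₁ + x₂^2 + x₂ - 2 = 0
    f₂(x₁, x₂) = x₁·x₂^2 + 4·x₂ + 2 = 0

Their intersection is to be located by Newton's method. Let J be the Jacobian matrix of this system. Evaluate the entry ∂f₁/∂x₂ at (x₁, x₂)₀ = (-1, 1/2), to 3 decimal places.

2.000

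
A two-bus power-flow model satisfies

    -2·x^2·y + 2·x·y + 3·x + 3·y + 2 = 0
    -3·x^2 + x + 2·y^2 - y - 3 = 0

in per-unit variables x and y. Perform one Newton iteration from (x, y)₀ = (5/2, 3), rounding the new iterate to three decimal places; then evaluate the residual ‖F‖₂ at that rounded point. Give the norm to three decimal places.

0.140

At (5/2, 3): F = (-4.000, -4.250).
Jacobian J = [[-4·x·y + 2·y + 3, -2·x^2 + 2·x + 3], [-6·x + 1, 4·y - 1]].
At the point, J = [[-21.000, -4.500], [-14.000, 11.000]] (det J = -294.000).
Solving J·Δ = −F gives Δ = (-0.215, 0.113).
Then the next iterate is (x, y)₁ = (2.285, 3.113).
Re-evaluating at (2.285, 3.113): F = (-0.08694, -0.11014), so ‖F‖₂ = 0.140.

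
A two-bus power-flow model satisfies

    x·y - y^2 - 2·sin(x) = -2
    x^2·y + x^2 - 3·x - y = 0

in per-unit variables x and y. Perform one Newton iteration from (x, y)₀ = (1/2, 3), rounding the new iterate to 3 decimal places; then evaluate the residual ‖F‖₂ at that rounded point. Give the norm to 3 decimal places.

At (1/2, 3): F = (-6.45885, -3.500).
Jacobian J = [[y - 2·cos(x), x - 2·y], [2·x·y + 2·x - 3, x^2 - 1]].
At the point, J = [[1.24483, -5.500], [1.000, -0.750]] (det J = 4.56637).
Solving J·Δ = −F gives Δ = (3.155, -0.460).
Then the next iterate is (x, y)₁ = (3.655, 2.540).
Re-evaluating at (3.655, 2.540): F = (5.81440, 33.78595), so ‖F‖₂ = 34.283.

34.283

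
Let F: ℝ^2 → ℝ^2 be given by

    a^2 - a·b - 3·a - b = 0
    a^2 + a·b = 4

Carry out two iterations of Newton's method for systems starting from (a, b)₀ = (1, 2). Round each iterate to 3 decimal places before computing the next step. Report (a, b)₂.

(2.256, -0.824)

At (1, 2): F = (-6.000, -1.000).
Jacobian J = [[2·a - b - 3, -a - 1], [2·a + b, a]].
At the point, J = [[-3.000, -2.000], [4.000, 1.000]] (det J = 5.000).
Solving J·Δ = −F gives Δ = (1.600, -5.400).
Then the next iterate is (a, b)₁ = (2.600, -3.400).
Round to (2.600, -3.400) and repeat: F = (11.200, -6.080), J = [[5.600, -3.600], [1.800, 2.600]].
Δ = (-0.344, 2.576), so (a, b)₂ = (2.256, -0.824).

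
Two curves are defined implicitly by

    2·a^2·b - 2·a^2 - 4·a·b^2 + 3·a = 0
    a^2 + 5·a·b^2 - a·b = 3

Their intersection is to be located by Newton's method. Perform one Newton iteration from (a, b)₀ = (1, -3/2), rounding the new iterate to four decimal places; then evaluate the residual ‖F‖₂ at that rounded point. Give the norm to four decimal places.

At (1, -3/2): F = (-11.0000, 10.7500).
Jacobian J = [[4·a·b - 4·a - 4·b^2 + 3, 2·a^2 - 8·a·b], [2·a + 5·b^2 - b, 10·a·b - a]].
At the point, J = [[-16.0000, 14.0000], [14.7500, -16.0000]] (det J = 49.5000).
Solving J·Δ = −F gives Δ = (-0.5152, 0.1970).
Then the next iterate is (a, b)₁ = (0.4848, -1.3030).
Re-evaluating at (0.4848, -1.3030): F = (-2.920544, 1.982214), so ‖F‖₂ = 3.5297.

3.5297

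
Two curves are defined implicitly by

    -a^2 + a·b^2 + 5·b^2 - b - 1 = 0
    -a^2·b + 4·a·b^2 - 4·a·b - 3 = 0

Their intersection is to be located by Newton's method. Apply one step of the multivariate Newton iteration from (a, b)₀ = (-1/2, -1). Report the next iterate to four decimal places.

At (-1/2, -1): F = (4.2500, -6.7500).
Jacobian J = [[-2·a + b^2, 2·a·b + 10·b - 1], [-2·a·b + 4·b^2 - 4·b, -a^2 + 8·a·b - 4·a]].
At the point, J = [[2.0000, -10.0000], [7.0000, 5.7500]] (det J = 81.5000).
Solving J·Δ = −F gives Δ = (0.5284, 0.5307).
Then the next iterate is (a, b)₁ = (0.0284, -0.4693).

(0.0284, -0.4693)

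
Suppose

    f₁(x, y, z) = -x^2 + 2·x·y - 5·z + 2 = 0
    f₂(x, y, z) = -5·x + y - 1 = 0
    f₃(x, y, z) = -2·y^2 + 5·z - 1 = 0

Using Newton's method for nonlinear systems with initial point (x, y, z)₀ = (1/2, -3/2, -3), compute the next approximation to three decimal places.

(-0.460, -1.298, 0.858)

At (1/2, -3/2, -3): F = (15.250, -5.000, -20.500).
Jacobian J = [[-2·x + 2·y, 2·x, -5], [-5, 1, 0], [0, -4·y, 5]].
At the point, J = [[-4.000, 1.000, -5.000], [-5.000, 1.000, 0.000], [0.000, 6.000, 5.000]] (det J = 155.000).
Solving J·Δ = −F gives Δ = (-0.960, 0.202, 3.858).
Then the next iterate is (x, y, z)₁ = (-0.460, -1.298, 0.858).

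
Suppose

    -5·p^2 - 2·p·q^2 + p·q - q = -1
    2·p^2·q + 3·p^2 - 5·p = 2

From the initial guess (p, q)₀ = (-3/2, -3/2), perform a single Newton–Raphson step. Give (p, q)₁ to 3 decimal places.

(2.287, 1.485)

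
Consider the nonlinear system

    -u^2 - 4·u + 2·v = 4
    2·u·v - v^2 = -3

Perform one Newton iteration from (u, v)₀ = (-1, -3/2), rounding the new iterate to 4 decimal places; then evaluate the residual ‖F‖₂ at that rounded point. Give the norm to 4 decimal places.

9.3014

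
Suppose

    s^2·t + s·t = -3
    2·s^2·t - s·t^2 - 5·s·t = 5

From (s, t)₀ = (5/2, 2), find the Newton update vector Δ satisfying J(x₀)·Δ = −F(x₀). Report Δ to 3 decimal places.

(-0.428, -1.757)

At (5/2, 2): F = (20.500, -15.000).
Jacobian J = [[2·s·t + t, s^2 + s], [4·s·t - t^2 - 5·t, 2·s^2 - 2·s·t - 5·s]].
At the point, J = [[12.000, 8.750], [6.000, -10.000]] (det J = -172.500).
Solving J·Δ = −F gives Δ = (-0.428, -1.757).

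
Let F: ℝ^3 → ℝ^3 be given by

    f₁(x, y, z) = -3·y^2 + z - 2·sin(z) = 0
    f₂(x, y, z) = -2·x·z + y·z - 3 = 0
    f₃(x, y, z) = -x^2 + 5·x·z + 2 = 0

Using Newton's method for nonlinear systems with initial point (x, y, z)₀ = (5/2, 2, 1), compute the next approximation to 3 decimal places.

At (5/2, 2, 1): F = (-12.68294, -6.000, 8.250).
Jacobian J = [[0, -6·y, -2·cos(z) + 1], [-2·z, z, -2·x + y], [-2·x + 5·z, 0, 5·x]].
At the point, J = [[0.000, -12.000, -0.08060], [-2.000, 1.000, -3.000], [0.000, 0.000, 12.500]] (det J = -300.000).
Solving J·Δ = −F gives Δ = (-2.536, -1.052, -0.660).
Then the next iterate is (x, y, z)₁ = (-0.036, 0.948, 0.340).

(-0.036, 0.948, 0.340)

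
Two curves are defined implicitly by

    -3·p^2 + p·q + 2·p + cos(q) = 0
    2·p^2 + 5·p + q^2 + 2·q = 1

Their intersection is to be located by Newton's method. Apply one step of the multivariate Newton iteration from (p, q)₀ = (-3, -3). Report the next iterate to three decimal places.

(-1.702, -4.022)

At (-3, -3): F = (-24.98999, 5.000).
Jacobian J = [[-6·p + q + 2, p - sin(q)], [4·p + 5, 2·q + 2]].
At the point, J = [[17.000, -2.85888], [-7.000, -4.000]] (det J = -88.01216).
Solving J·Δ = −F gives Δ = (1.298, -1.022).
Then the next iterate is (p, q)₁ = (-1.702, -4.022).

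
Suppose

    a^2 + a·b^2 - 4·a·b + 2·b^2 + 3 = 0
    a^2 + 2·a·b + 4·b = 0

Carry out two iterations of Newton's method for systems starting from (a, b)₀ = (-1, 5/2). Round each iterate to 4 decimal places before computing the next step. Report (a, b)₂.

(-1.0112, -0.7123)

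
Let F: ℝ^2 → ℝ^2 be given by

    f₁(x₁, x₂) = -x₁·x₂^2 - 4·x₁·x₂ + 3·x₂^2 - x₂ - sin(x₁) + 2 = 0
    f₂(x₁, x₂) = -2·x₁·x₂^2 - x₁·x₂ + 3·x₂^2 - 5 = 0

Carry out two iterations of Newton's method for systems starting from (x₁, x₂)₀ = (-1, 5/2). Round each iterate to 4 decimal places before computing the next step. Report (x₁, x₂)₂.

At (-1, 5/2): F = (35.341471, 28.7500).
Jacobian J = [[-x₂^2 - 4·x₂ - cos(x₁), -2·x₁·x₂ - 4·x₁ + 6·x₂ - 1], [-2·x₂^2 - x₂, -4·x₁·x₂ - x₁ + 6·x₂]].
At the point, J = [[-16.790302, 23.0000], [-15.0000, 26.0000]] (det J = -91.547860).
Solving J·Δ = −F gives Δ = (2.8141, 0.5178).
Then the next iterate is (x₁, x₂)₁ = (1.8141, 3.0178).
Round to (1.8141, 3.0178) and repeat: F = (-13.086581, -16.195682), J = [[-20.937407, -1.098782], [-21.232034, -5.605664]].
Δ = (-0.5909, -0.6512), so (x₁, x₂)₂ = (1.2232, 2.3666).

(1.2232, 2.3666)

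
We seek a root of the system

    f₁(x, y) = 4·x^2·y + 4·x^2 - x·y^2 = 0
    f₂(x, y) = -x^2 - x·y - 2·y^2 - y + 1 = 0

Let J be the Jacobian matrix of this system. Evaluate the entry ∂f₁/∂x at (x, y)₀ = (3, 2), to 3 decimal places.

68.000

∂f₁/∂x = 8·x·y + 8·x - y^2.
At (3, 2) this is 68.000.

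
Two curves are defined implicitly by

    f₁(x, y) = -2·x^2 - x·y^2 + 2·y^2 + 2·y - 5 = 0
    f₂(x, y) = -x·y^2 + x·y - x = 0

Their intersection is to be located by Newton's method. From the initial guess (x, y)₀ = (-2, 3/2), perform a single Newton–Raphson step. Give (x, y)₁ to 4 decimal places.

At (-2, 3/2): F = (-1.0000, 3.5000).
Jacobian J = [[-4·x - y^2, -2·x·y + 4·y + 2], [-y^2 + y - 1, -2·x·y + x]].
At the point, J = [[5.7500, 14.0000], [-1.7500, 4.0000]] (det J = 47.5000).
Solving J·Δ = −F gives Δ = (1.1158, -0.3868).
Then the next iterate is (x, y)₁ = (-0.8842, 1.1132).

(-0.8842, 1.1132)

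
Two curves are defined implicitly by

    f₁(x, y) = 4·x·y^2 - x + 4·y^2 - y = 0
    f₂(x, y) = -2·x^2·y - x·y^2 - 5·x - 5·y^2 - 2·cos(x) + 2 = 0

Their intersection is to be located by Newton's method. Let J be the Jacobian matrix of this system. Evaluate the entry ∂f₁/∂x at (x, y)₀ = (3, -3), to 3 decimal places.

35.000

∂f₁/∂x = 4·y^2 - 1.
At (3, -3) this is 35.000.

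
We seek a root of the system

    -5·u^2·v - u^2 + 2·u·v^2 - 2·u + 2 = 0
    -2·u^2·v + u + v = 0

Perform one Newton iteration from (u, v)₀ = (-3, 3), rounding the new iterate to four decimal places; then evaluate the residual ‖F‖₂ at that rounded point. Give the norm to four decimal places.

At (-3, 3): F = (-190.0000, -54.0000).
Jacobian J = [[-10·u·v - 2·u + 2·v^2 - 2, -5·u^2 + 4·u·v], [-4·u·v + 1, -2·u^2 + 1]].
At the point, J = [[112.0000, -81.0000], [37.0000, -17.0000]] (det J = 1093.0000).
Solving J·Δ = −F gives Δ = (1.0467, -0.8984).
Then the next iterate is (u, v)₁ = (-1.9533, 2.1016).
Re-evaluating at (-1.9533, 2.1016): F = (-55.255172, -15.888509), so ‖F‖₂ = 57.4942.

57.4942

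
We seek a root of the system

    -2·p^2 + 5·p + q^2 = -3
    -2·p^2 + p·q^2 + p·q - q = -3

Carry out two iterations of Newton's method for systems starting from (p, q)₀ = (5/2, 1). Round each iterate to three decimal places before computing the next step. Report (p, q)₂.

(3.972, 3.118)

At (5/2, 1): F = (4.000, -5.500).
Jacobian J = [[-4·p + 5, 2·q], [-4·p + q^2 + q, 2·p·q + p - 1]].
At the point, J = [[-5.000, 2.000], [-8.000, 6.500]] (det J = -16.500).
Solving J·Δ = −F gives Δ = (2.242, 3.606).
Then the next iterate is (p, q)₁ = (4.742, 4.606).
Round to (4.742, 4.606) and repeat: F = (2.95211, 75.86517), J = [[-13.968, 9.212], [6.85324, 47.42530]].
Δ = (-0.770, -1.488), so (p, q)₂ = (3.972, 3.118).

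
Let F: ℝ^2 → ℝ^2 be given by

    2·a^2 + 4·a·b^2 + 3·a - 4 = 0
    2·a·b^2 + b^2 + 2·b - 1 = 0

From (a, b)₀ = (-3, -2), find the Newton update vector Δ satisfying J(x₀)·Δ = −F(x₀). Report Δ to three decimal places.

At (-3, -2): F = (-43.000, -25.000).
Jacobian J = [[4·a + 4·b^2 + 3, 8·a·b], [2·b^2, 4·a·b + 2·b + 2]].
At the point, J = [[7.000, 48.000], [8.000, 22.000]] (det J = -230.000).
Solving J·Δ = −F gives Δ = (1.104, 0.735).

(1.104, 0.735)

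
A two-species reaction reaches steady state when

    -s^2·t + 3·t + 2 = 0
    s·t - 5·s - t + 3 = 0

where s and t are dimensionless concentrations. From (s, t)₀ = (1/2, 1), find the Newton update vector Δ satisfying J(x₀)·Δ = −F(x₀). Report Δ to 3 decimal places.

At (1/2, 1): F = (4.750, 0.000).
Jacobian J = [[-2·s·t, -s^2 + 3], [t - 5, s - 1]].
At the point, J = [[-1.000, 2.750], [-4.000, -0.500]] (det J = 11.500).
Solving J·Δ = −F gives Δ = (0.207, -1.652).

(0.207, -1.652)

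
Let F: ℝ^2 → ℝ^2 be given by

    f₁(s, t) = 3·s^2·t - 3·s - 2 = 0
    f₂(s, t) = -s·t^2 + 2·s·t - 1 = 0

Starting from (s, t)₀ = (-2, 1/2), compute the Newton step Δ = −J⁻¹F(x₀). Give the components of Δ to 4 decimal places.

At (-2, 1/2): F = (10.0000, -2.5000).
Jacobian J = [[6·s·t - 3, 3·s^2], [-t^2 + 2·t, -2·s·t + 2·s]].
At the point, J = [[-9.0000, 12.0000], [0.7500, -2.0000]] (det J = 9.0000).
Solving J·Δ = −F gives Δ = (-1.1111, -1.6667).

(-1.1111, -1.6667)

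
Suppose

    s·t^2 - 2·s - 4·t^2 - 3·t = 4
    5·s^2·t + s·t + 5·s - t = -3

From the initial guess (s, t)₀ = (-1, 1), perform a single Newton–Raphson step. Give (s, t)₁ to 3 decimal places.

(-1.309, 0.255)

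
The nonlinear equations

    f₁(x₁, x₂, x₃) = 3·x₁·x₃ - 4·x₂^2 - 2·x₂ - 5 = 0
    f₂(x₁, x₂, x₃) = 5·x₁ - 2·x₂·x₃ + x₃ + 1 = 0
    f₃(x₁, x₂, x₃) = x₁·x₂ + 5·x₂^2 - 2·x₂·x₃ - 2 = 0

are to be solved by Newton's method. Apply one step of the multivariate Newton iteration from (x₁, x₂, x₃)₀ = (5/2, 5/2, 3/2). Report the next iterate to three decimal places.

At (5/2, 5/2, 3/2): F = (-23.750, 7.500, 28.000).
Jacobian J = [[3·x₃, -8·x₂ - 2, 3·x₁], [5, -2·x₃, -2·x₂ + 1], [x₂, x₁ + 10·x₂ - 2·x₃, -2·x₂]].
At the point, J = [[4.500, -22.000, 7.500], [5.000, -3.000, -4.000], [2.500, 24.500, -5.000]] (det J = 1153.500).
Solving J·Δ = −F gives Δ = (-0.835, -0.770, 1.409).
Then the next iterate is (x₁, x₂, x₃)₁ = (1.665, 1.730, 2.909).

(1.665, 1.730, 2.909)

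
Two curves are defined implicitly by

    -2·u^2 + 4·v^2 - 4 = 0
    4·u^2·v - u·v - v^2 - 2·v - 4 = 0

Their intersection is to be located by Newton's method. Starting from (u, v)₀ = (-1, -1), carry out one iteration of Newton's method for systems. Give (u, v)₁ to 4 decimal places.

At (-1, -1): F = (-2.0000, -8.0000).
Jacobian J = [[-4·u, 8·v], [8·u·v - v, 4·u^2 - u - 2·v - 2]].
At the point, J = [[4.0000, -8.0000], [9.0000, 5.0000]] (det J = 92.0000).
Solving J·Δ = −F gives Δ = (0.8043, 0.1522).
Then the next iterate is (u, v)₁ = (-0.1957, -0.8478).

(-0.1957, -0.8478)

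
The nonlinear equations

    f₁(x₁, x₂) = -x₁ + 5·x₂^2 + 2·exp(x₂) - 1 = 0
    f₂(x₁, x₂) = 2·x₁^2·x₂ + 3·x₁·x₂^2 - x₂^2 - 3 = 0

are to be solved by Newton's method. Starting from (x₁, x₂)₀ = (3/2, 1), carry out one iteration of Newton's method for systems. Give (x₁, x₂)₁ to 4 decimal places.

(1.5936, 0.4919)

At (3/2, 1): F = (7.936564, 5.0000).
Jacobian J = [[-1, 10·x₂ + 2·exp(x₂)], [4·x₁·x₂ + 3·x₂^2, 2·x₁^2 + 6·x₁·x₂ - 2·x₂]].
At the point, J = [[-1.0000, 15.436564], [9.0000, 11.5000]] (det J = -150.429073).
Solving J·Δ = −F gives Δ = (0.0936, -0.5081).
Then the next iterate is (x₁, x₂)₁ = (1.5936, 0.4919).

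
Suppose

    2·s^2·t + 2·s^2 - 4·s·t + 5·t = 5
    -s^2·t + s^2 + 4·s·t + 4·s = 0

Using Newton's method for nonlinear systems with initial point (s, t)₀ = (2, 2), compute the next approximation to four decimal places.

(4.0000, -7.0000)

At (2, 2): F = (13.0000, 20.0000).
Jacobian J = [[4·s·t + 4·s - 4·t, 2·s^2 - 4·s + 5], [-2·s·t + 2·s + 4·t + 4, -s^2 + 4·s]].
At the point, J = [[16.0000, 5.0000], [8.0000, 4.0000]] (det J = 24.0000).
Solving J·Δ = −F gives Δ = (2.0000, -9.0000).
Then the next iterate is (s, t)₁ = (4.0000, -7.0000).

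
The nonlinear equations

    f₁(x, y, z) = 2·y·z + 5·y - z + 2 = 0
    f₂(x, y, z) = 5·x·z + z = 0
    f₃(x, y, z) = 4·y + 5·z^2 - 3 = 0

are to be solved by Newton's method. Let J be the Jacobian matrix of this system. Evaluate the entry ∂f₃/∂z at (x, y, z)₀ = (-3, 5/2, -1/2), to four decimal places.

∂f₃/∂z = 10·z.
At (-3, 5/2, -1/2) this is -5.0000.

-5.0000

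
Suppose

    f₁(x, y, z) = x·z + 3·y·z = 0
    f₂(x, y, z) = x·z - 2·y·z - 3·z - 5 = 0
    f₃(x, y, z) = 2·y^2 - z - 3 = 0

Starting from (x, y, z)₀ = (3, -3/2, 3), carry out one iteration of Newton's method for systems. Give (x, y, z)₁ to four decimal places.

(3.5000, -1.4583, 1.2500)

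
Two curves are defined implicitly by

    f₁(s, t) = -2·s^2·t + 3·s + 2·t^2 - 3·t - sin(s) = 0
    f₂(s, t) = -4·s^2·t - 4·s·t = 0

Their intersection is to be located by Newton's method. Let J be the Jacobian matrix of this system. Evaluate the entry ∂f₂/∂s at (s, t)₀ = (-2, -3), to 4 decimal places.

∂f₂/∂s = -8·s·t - 4·t.
At (-2, -3) this is -36.0000.

-36.0000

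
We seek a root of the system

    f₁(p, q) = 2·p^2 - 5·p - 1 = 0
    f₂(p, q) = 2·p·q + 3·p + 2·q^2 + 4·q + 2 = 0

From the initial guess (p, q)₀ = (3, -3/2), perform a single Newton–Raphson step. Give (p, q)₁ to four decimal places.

At (3, -3/2): F = (2.0000, 0.5000).
Jacobian J = [[4·p - 5, 0], [2·q + 3, 2·p + 4·q + 4]].
At the point, J = [[7.0000, 0.0000], [0.0000, 4.0000]] (det J = 28.0000).
Solving J·Δ = −F gives Δ = (-0.2857, -0.1250).
Then the next iterate is (p, q)₁ = (2.7143, -1.6250).

(2.7143, -1.6250)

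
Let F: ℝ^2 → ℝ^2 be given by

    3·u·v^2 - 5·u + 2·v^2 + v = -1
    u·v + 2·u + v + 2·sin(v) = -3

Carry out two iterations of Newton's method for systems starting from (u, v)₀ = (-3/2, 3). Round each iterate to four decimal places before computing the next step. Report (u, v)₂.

(-1.8128, 1.8558)

At (-3/2, 3): F = (-11.0000, -1.217760).
Jacobian J = [[3·v^2 - 5, 6·u·v + 4·v + 1], [v + 2, u + 2·cos(v) + 1]].
At the point, J = [[22.0000, -14.0000], [5.0000, -2.479985]] (det J = 15.440330).
Solving J·Δ = −F gives Δ = (-0.6626, -1.8270).
Then the next iterate is (u, v)₁ = (-2.1626, 1.1730).
Round to (-2.1626, 1.1730) and repeat: F = (6.811106, -0.845096), J = [[-0.872213, -9.528379], [3.1730, -0.387825]].
Δ = (0.3498, 0.6828), so (u, v)₂ = (-1.8128, 1.8558).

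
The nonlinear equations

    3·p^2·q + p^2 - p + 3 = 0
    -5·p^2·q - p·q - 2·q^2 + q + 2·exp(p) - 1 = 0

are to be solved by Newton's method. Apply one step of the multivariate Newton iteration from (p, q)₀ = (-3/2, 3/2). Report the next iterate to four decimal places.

At (-3/2, 3/2): F = (16.8750, -18.178740).
Jacobian J = [[6·p·q + 2·p - 1, 3·p^2], [-10·p·q - q + 2·exp(p), -5·p^2 - p - 4·q + 1]].
At the point, J = [[-17.5000, 6.7500], [21.446260, -14.7500]] (det J = 113.362743).
Solving J·Δ = −F gives Δ = (1.1132, 0.3862).
Then the next iterate is (p, q)₁ = (-0.3868, 1.8862).

(-0.3868, 1.8862)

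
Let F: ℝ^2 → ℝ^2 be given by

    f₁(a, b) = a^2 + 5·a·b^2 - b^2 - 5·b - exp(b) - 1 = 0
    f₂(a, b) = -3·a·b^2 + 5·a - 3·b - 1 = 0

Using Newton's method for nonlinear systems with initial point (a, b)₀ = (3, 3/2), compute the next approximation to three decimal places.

At (3, 3/2): F = (27.51831, -10.750).
Jacobian J = [[2·a + 5·b^2, 10·a·b - 2·b - exp(b) - 5], [-3·b^2 + 5, -6·a·b - 3]].
At the point, J = [[17.250, 32.51831], [-1.750, -30.000]] (det J = -460.59296).
Solving J·Δ = −F gives Δ = (-1.033, -0.298).
Then the next iterate is (a, b)₁ = (1.967, 1.202).

(1.967, 1.202)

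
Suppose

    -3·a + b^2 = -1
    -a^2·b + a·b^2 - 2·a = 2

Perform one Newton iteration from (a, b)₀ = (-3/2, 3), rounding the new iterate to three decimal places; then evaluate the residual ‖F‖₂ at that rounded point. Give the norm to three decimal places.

At (-3/2, 3): F = (14.500, -19.250).
Jacobian J = [[-3, 2·b], [-2·a·b + b^2 - 2, -a^2 + 2·a·b]].
At the point, J = [[-3.000, 6.000], [16.000, -11.250]] (det J = -62.250).
Solving J·Δ = −F gives Δ = (-0.765, -2.799).
Then the next iterate is (a, b)₁ = (-2.265, 0.201).
Re-evaluating at (-2.265, 0.201): F = (7.83540, 1.40732), so ‖F‖₂ = 7.961.

7.961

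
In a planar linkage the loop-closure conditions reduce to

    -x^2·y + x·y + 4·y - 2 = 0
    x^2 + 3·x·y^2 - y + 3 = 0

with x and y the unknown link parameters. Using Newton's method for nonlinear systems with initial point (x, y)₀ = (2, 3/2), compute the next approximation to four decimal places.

At (2, 3/2): F = (1.0000, 19.0000).
Jacobian J = [[-2·x·y + y, -x^2 + x + 4], [2·x + 3·y^2, 6·x·y - 1]].
At the point, J = [[-4.5000, 2.0000], [10.7500, 17.0000]] (det J = -98.0000).
Solving J·Δ = −F gives Δ = (-0.2143, -0.9821).
Then the next iterate is (x, y)₁ = (1.7857, 0.5179).

(1.7857, 0.5179)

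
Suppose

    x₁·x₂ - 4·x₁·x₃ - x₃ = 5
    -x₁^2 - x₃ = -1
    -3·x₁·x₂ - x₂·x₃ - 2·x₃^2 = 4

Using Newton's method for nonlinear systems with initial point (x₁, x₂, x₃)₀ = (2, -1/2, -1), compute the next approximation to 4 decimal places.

(1.5137, -1.3951, -1.0547)

At (2, -1/2, -1): F = (3.0000, -2.0000, -3.5000).
Jacobian J = [[x₂ - 4·x₃, x₁, -4·x₁ - 1], [-2·x₁, 0, -1], [-3·x₂, -3·x₁ - x₃, -x₂ - 4·x₃]].
At the point, J = [[3.5000, 2.0000, -9.0000], [-4.0000, 0.0000, -1.0000], [1.5000, -5.0000, 4.5000]] (det J = -164.5000).
Solving J·Δ = −F gives Δ = (-0.4863, -0.8951, -0.0547).
Then the next iterate is (x₁, x₂, x₃)₁ = (1.5137, -1.3951, -1.0547).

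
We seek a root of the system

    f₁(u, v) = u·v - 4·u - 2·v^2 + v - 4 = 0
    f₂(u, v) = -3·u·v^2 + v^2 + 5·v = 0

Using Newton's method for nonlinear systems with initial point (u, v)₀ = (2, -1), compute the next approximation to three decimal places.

At (2, -1): F = (-17.000, -10.000).
Jacobian J = [[v - 4, u - 4·v + 1], [-3·v^2, -6·u·v + 2·v + 5]].
At the point, J = [[-5.000, 7.000], [-3.000, 15.000]] (det J = -54.000).
Solving J·Δ = −F gives Δ = (-3.426, -0.019).
Then the next iterate is (u, v)₁ = (-1.426, -1.019).

(-1.426, -1.019)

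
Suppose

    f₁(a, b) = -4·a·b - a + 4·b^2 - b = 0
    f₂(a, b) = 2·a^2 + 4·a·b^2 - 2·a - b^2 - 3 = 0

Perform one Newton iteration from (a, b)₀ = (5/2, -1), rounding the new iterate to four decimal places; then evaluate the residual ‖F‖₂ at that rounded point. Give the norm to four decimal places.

4.7186

At (5/2, -1): F = (12.5000, 13.5000).
Jacobian J = [[-4·b - 1, -4·a + 8·b - 1], [4·a + 4·b^2 - 2, 8·a·b - 2·b]].
At the point, J = [[3.0000, -19.0000], [12.0000, -18.0000]] (det J = 174.0000).
Solving J·Δ = −F gives Δ = (-0.1810, 0.6293).
Then the next iterate is (a, b)₁ = (2.3190, -0.3707).
Re-evaluating at (2.3190, -0.3707): F = (2.039987, 4.254797), so ‖F‖₂ = 4.7186.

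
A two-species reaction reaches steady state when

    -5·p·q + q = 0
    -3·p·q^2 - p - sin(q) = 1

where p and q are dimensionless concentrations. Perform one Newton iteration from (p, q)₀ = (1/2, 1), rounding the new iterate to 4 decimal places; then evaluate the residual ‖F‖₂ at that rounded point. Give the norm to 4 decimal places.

At (1/2, 1): F = (-1.5000, -3.841471).
Jacobian J = [[-5·q, -5·p + 1], [-3·q^2 - 1, -6·p·q - cos(q)]].
At the point, J = [[-5.0000, -1.5000], [-4.0000, -3.540302]] (det J = 11.701512).
Solving J·Δ = −F gives Δ = (0.0386, -1.1287).
Then the next iterate is (p, q)₁ = (0.5386, -0.1287).
Re-evaluating at (0.5386, -0.1287): F = (0.217889, -1.437019), so ‖F‖₂ = 1.4534.

1.4534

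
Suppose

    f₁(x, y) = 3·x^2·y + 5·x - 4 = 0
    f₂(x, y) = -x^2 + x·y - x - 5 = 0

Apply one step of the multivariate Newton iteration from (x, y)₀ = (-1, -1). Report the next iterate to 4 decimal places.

(1.1818, -5.0000)

At (-1, -1): F = (-12.0000, -4.0000).
Jacobian J = [[6·x·y + 5, 3·x^2], [-2·x + y - 1, x]].
At the point, J = [[11.0000, 3.0000], [0.0000, -1.0000]] (det J = -11.0000).
Solving J·Δ = −F gives Δ = (2.1818, -4.0000).
Then the next iterate is (x, y)₁ = (1.1818, -5.0000).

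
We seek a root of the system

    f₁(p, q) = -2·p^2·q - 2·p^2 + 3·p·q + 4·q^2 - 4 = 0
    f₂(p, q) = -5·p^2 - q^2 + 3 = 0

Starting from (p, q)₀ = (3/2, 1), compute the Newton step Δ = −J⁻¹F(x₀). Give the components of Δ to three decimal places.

(-0.601, -0.114)

At (3/2, 1): F = (-4.500, -9.250).
Jacobian J = [[-4·p·q - 4·p + 3·q, -2·p^2 + 3·p + 8·q], [-10·p, -2·q]].
At the point, J = [[-9.000, 8.000], [-15.000, -2.000]] (det J = 138.000).
Solving J·Δ = −F gives Δ = (-0.601, -0.114).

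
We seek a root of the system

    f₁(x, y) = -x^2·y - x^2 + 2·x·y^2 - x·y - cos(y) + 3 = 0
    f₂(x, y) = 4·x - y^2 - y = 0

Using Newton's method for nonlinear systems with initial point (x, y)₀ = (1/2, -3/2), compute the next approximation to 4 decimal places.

(-0.0640, -0.9970)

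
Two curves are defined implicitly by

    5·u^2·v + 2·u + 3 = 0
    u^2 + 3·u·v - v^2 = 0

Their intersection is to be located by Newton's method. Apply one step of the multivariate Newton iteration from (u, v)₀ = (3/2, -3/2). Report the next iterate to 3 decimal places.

(1.459, -0.608)

At (3/2, -3/2): F = (-10.875, -6.750).
Jacobian J = [[10·u·v + 2, 5·u^2], [2·u + 3·v, 3·u - 2·v]].
At the point, J = [[-20.500, 11.250], [-1.500, 7.500]] (det J = -136.875).
Solving J·Δ = −F gives Δ = (-0.041, 0.892).
Then the next iterate is (u, v)₁ = (1.459, -0.608).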